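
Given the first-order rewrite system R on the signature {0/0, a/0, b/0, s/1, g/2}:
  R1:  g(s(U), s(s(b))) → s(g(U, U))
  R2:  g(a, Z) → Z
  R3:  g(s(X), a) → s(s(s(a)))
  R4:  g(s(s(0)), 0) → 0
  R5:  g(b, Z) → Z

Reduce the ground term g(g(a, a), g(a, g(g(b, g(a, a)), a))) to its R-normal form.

a

1. g(g(a, a), g(a, g(g(b, g(a, a)), a)))  →  g(a, g(a, g(g(b, g(a, a)), a)))   [R2 at 1]
2. g(a, g(a, g(g(b, g(a, a)), a)))  →  g(a, g(g(b, g(a, a)), a))   [R2 at ε]
3. g(a, g(g(b, g(a, a)), a))  →  g(g(b, g(a, a)), a)   [R2 at ε]
4. g(g(b, g(a, a)), a)  →  g(g(a, a), a)   [R5 at 1]
5. g(g(a, a), a)  →  g(a, a)   [R2 at 1]
6. g(a, a)  →  a   [R2 at ε]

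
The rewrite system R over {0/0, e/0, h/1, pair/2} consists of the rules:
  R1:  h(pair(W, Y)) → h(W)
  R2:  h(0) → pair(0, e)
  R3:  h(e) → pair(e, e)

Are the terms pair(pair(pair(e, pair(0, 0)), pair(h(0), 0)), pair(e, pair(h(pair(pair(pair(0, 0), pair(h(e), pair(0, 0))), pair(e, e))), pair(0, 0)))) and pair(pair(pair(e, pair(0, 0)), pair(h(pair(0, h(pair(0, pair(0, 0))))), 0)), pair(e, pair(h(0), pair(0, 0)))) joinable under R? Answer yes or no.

Reduce t₁ = pair(pair(pair(e, pair(0, 0)), pair(h(0), 0)), pair(e, pair(h(pair(pair(pair(0, 0), pair(h(e), pair(0, 0))), pair(e, e))), pair(0, 0)))):
1. pair(pair(pair(e, pair(0, 0)), pair(h(0), 0)), pair(e, pair(h(pair(pair(pair(0, 0), pair(h(e), pair(0, 0))), pair(e, e))), pair(0, 0))))  →  pair(pair(pair(e, pair(0, 0)), pair(pair(0, e), 0)), pair(e, pair(h(pair(pair(pair(0, 0), pair(h(e), pair(0, 0))), pair(e, e))), pair(0, 0))))   [R2 at 1.2.1]
2. pair(pair(pair(e, pair(0, 0)), pair(pair(0, e), 0)), pair(e, pair(h(pair(pair(pair(0, 0), pair(h(e), pair(0, 0))), pair(e, e))), pair(0, 0))))  →  pair(pair(pair(e, pair(0, 0)), pair(pair(0, e), 0)), pair(e, pair(h(pair(pair(0, 0), pair(h(e), pair(0, 0)))), pair(0, 0))))   [R1 at 2.2.1]
3. pair(pair(pair(e, pair(0, 0)), pair(pair(0, e), 0)), pair(e, pair(h(pair(pair(0, 0), pair(h(e), pair(0, 0)))), pair(0, 0))))  →  pair(pair(pair(e, pair(0, 0)), pair(pair(0, e), 0)), pair(e, pair(h(pair(0, 0)), pair(0, 0))))   [R1 at 2.2.1]
4. pair(pair(pair(e, pair(0, 0)), pair(pair(0, e), 0)), pair(e, pair(h(pair(0, 0)), pair(0, 0))))  →  pair(pair(pair(e, pair(0, 0)), pair(pair(0, e), 0)), pair(e, pair(h(0), pair(0, 0))))   [R1 at 2.2.1]
5. pair(pair(pair(e, pair(0, 0)), pair(pair(0, e), 0)), pair(e, pair(h(0), pair(0, 0))))  →  pair(pair(pair(e, pair(0, 0)), pair(pair(0, e), 0)), pair(e, pair(pair(0, e), pair(0, 0))))   [R2 at 2.2.1]

Reduce t₂ = pair(pair(pair(e, pair(0, 0)), pair(h(pair(0, h(pair(0, pair(0, 0))))), 0)), pair(e, pair(h(0), pair(0, 0)))):
1. pair(pair(pair(e, pair(0, 0)), pair(h(pair(0, h(pair(0, pair(0, 0))))), 0)), pair(e, pair(h(0), pair(0, 0))))  →  pair(pair(pair(e, pair(0, 0)), pair(h(0), 0)), pair(e, pair(h(0), pair(0, 0))))   [R1 at 1.2.1]
2. pair(pair(pair(e, pair(0, 0)), pair(h(0), 0)), pair(e, pair(h(0), pair(0, 0))))  →  pair(pair(pair(e, pair(0, 0)), pair(pair(0, e), 0)), pair(e, pair(h(0), pair(0, 0))))   [R2 at 1.2.1]
3. pair(pair(pair(e, pair(0, 0)), pair(pair(0, e), 0)), pair(e, pair(h(0), pair(0, 0))))  →  pair(pair(pair(e, pair(0, 0)), pair(pair(0, e), 0)), pair(e, pair(pair(0, e), pair(0, 0))))   [R2 at 2.2.1]

yes — NF(t₁) = pair(pair(pair(e, pair(0, 0)), pair(pair(0, e), 0)), pair(e, pair(pair(0, e), pair(0, 0)))), NF(t₂) = pair(pair(pair(e, pair(0, 0)), pair(pair(0, e), 0)), pair(e, pair(pair(0, e), pair(0, 0))))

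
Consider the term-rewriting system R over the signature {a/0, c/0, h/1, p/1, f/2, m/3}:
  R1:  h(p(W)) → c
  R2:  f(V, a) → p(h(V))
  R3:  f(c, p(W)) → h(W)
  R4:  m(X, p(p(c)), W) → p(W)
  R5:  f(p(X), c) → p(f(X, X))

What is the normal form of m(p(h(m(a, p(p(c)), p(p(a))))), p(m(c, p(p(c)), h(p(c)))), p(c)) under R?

p(p(c))

1. m(p(h(m(a, p(p(c)), p(p(a))))), p(m(c, p(p(c)), h(p(c)))), p(c))  →  m(p(h(p(p(p(a))))), p(m(c, p(p(c)), h(p(c)))), p(c))   [R4 at 1.1.1]
2. m(p(h(p(p(p(a))))), p(m(c, p(p(c)), h(p(c)))), p(c))  →  m(p(c), p(m(c, p(p(c)), h(p(c)))), p(c))   [R1 at 1.1]
3. m(p(c), p(m(c, p(p(c)), h(p(c)))), p(c))  →  m(p(c), p(p(h(p(c)))), p(c))   [R4 at 2.1]
4. m(p(c), p(p(h(p(c)))), p(c))  →  m(p(c), p(p(c)), p(c))   [R1 at 2.1.1]
5. m(p(c), p(p(c)), p(c))  →  p(p(c))   [R4 at ε]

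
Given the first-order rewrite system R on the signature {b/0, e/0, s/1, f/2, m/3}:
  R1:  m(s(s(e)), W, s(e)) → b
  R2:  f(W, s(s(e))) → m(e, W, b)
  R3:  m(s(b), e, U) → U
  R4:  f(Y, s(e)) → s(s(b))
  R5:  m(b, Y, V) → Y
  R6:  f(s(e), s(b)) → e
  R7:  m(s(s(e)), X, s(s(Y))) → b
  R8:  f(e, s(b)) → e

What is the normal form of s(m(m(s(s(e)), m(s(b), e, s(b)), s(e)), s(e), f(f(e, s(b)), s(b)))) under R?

s(s(e))

1. s(m(m(s(s(e)), m(s(b), e, s(b)), s(e)), s(e), f(f(e, s(b)), s(b))))  →  s(m(b, s(e), f(f(e, s(b)), s(b))))   [R1 at 1.1]
2. s(m(b, s(e), f(f(e, s(b)), s(b))))  →  s(s(e))   [R5 at 1]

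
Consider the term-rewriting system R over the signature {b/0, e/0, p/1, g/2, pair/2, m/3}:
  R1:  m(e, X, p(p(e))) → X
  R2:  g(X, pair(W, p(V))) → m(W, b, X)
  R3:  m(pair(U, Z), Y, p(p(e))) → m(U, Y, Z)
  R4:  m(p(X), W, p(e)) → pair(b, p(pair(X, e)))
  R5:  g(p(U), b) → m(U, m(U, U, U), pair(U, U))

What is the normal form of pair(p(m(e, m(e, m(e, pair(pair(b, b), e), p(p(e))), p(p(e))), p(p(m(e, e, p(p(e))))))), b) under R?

1. pair(p(m(e, m(e, m(e, pair(pair(b, b), e), p(p(e))), p(p(e))), p(p(m(e, e, p(p(e))))))), b)  →  pair(p(m(e, m(e, pair(pair(b, b), e), p(p(e))), p(p(m(e, e, p(p(e))))))), b)   [R1 at 1.1.2]
2. pair(p(m(e, m(e, pair(pair(b, b), e), p(p(e))), p(p(m(e, e, p(p(e))))))), b)  →  pair(p(m(e, pair(pair(b, b), e), p(p(m(e, e, p(p(e))))))), b)   [R1 at 1.1.2]
3. pair(p(m(e, pair(pair(b, b), e), p(p(m(e, e, p(p(e))))))), b)  →  pair(p(m(e, pair(pair(b, b), e), p(p(e)))), b)   [R1 at 1.1.3.1.1]
4. pair(p(m(e, pair(pair(b, b), e), p(p(e)))), b)  →  pair(p(pair(pair(b, b), e)), b)   [R1 at 1.1]

pair(p(pair(pair(b, b), e)), b)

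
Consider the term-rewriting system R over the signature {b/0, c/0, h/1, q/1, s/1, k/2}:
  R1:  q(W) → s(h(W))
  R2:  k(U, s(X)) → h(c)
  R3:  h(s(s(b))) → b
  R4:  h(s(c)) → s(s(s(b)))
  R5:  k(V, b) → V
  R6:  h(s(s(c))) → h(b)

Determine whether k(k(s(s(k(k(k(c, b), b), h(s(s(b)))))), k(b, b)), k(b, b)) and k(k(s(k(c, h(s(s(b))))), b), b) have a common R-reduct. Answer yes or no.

Reduce t₁ = k(k(s(s(k(k(k(c, b), b), h(s(s(b)))))), k(b, b)), k(b, b)):
1. k(k(s(s(k(k(k(c, b), b), h(s(s(b)))))), k(b, b)), k(b, b))  →  k(k(s(s(k(k(c, b), h(s(s(b)))))), k(b, b)), k(b, b))   [R5 at 1.1.1.1.1]
2. k(k(s(s(k(k(c, b), h(s(s(b)))))), k(b, b)), k(b, b))  →  k(k(s(s(k(c, h(s(s(b)))))), k(b, b)), k(b, b))   [R5 at 1.1.1.1.1]
3. k(k(s(s(k(c, h(s(s(b)))))), k(b, b)), k(b, b))  →  k(k(s(s(k(c, b))), k(b, b)), k(b, b))   [R3 at 1.1.1.1.2]
4. k(k(s(s(k(c, b))), k(b, b)), k(b, b))  →  k(k(s(s(c)), k(b, b)), k(b, b))   [R5 at 1.1.1.1]
5. k(k(s(s(c)), k(b, b)), k(b, b))  →  k(k(s(s(c)), b), k(b, b))   [R5 at 1.2]
6. k(k(s(s(c)), b), k(b, b))  →  k(s(s(c)), k(b, b))   [R5 at 1]
7. k(s(s(c)), k(b, b))  →  k(s(s(c)), b)   [R5 at 2]
8. k(s(s(c)), b)  →  s(s(c))   [R5 at ε]

Reduce t₂ = k(k(s(k(c, h(s(s(b))))), b), b):
1. k(k(s(k(c, h(s(s(b))))), b), b)  →  k(s(k(c, h(s(s(b))))), b)   [R5 at ε]
2. k(s(k(c, h(s(s(b))))), b)  →  s(k(c, h(s(s(b)))))   [R5 at ε]
3. s(k(c, h(s(s(b)))))  →  s(k(c, b))   [R3 at 1.2]
4. s(k(c, b))  →  s(c)   [R5 at 1]

no — NF(t₁) = s(s(c)), NF(t₂) = s(c)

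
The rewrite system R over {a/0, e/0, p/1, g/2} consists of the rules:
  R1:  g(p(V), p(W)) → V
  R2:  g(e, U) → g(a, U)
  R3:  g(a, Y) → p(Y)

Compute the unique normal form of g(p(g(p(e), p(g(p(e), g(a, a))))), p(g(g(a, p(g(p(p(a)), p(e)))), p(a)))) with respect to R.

1. g(p(g(p(e), p(g(p(e), g(a, a))))), p(g(g(a, p(g(p(p(a)), p(e)))), p(a))))  →  g(p(e), p(g(p(e), g(a, a))))   [R1 at ε]
2. g(p(e), p(g(p(e), g(a, a))))  →  e   [R1 at ε]

e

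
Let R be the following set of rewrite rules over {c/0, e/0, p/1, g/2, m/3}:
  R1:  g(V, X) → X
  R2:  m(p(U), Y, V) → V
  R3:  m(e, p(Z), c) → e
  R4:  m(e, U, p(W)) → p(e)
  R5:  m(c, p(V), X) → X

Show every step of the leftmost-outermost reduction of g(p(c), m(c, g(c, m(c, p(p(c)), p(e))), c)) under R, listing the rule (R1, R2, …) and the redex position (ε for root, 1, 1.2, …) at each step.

1. g(p(c), m(c, g(c, m(c, p(p(c)), p(e))), c))  →  m(c, g(c, m(c, p(p(c)), p(e))), c)   [R1 at ε]
2. m(c, g(c, m(c, p(p(c)), p(e))), c)  →  m(c, m(c, p(p(c)), p(e)), c)   [R1 at 2]
3. m(c, m(c, p(p(c)), p(e)), c)  →  m(c, p(e), c)   [R5 at 2]
4. m(c, p(e), c)  →  c   [R5 at ε]

c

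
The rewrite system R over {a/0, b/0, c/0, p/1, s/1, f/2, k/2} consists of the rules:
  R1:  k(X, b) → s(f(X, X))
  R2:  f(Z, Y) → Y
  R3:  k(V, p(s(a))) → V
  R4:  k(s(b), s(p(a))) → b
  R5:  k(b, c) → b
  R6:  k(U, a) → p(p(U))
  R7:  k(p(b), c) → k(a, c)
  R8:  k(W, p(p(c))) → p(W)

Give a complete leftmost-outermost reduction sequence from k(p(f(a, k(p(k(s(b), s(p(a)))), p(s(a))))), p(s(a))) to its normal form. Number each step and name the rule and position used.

p(p(b))

1. k(p(f(a, k(p(k(s(b), s(p(a)))), p(s(a))))), p(s(a)))  →  p(f(a, k(p(k(s(b), s(p(a)))), p(s(a)))))   [R3 at ε]
2. p(f(a, k(p(k(s(b), s(p(a)))), p(s(a)))))  →  p(k(p(k(s(b), s(p(a)))), p(s(a))))   [R2 at 1]
3. p(k(p(k(s(b), s(p(a)))), p(s(a))))  →  p(p(k(s(b), s(p(a)))))   [R3 at 1]
4. p(p(k(s(b), s(p(a)))))  →  p(p(b))   [R4 at 1.1]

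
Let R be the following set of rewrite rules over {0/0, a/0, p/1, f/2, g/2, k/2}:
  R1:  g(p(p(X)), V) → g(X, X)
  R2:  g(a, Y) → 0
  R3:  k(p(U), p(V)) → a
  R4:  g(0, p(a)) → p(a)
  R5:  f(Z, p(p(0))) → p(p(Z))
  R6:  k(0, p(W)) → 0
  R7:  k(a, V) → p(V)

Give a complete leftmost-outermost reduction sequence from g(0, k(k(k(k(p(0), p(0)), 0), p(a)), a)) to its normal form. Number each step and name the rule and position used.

1. g(0, k(k(k(k(p(0), p(0)), 0), p(a)), a))  →  g(0, k(k(k(a, 0), p(a)), a))   [R3 at 2.1.1.1]
2. g(0, k(k(k(a, 0), p(a)), a))  →  g(0, k(k(p(0), p(a)), a))   [R7 at 2.1.1]
3. g(0, k(k(p(0), p(a)), a))  →  g(0, k(a, a))   [R3 at 2.1]
4. g(0, k(a, a))  →  g(0, p(a))   [R7 at 2]
5. g(0, p(a))  →  p(a)   [R4 at ε]

p(a)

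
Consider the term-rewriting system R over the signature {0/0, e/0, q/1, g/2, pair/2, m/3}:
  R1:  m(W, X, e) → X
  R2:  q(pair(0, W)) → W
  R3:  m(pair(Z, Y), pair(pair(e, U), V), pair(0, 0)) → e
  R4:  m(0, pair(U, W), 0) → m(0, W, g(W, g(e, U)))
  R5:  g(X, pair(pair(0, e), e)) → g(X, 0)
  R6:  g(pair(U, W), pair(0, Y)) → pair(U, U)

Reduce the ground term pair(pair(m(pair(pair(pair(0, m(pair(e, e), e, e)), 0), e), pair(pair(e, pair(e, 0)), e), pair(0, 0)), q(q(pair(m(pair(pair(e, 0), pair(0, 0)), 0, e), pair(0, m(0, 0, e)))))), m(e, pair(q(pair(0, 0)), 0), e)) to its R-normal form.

pair(pair(e, 0), pair(0, 0))

1. pair(pair(m(pair(pair(pair(0, m(pair(e, e), e, e)), 0), e), pair(pair(e, pair(e, 0)), e), pair(0, 0)), q(q(pair(m(pair(pair(e, 0), pair(0, 0)), 0, e), pair(0, m(0, 0, e)))))), m(e, pair(q(pair(0, 0)), 0), e))  →  pair(pair(e, q(q(pair(m(pair(pair(e, 0), pair(0, 0)), 0, e), pair(0, m(0, 0, e)))))), m(e, pair(q(pair(0, 0)), 0), e))   [R3 at 1.1]
2. pair(pair(e, q(q(pair(m(pair(pair(e, 0), pair(0, 0)), 0, e), pair(0, m(0, 0, e)))))), m(e, pair(q(pair(0, 0)), 0), e))  →  pair(pair(e, q(q(pair(0, pair(0, m(0, 0, e)))))), m(e, pair(q(pair(0, 0)), 0), e))   [R1 at 1.2.1.1.1]
3. pair(pair(e, q(q(pair(0, pair(0, m(0, 0, e)))))), m(e, pair(q(pair(0, 0)), 0), e))  →  pair(pair(e, q(pair(0, m(0, 0, e)))), m(e, pair(q(pair(0, 0)), 0), e))   [R2 at 1.2.1]
4. pair(pair(e, q(pair(0, m(0, 0, e)))), m(e, pair(q(pair(0, 0)), 0), e))  →  pair(pair(e, m(0, 0, e)), m(e, pair(q(pair(0, 0)), 0), e))   [R2 at 1.2]
5. pair(pair(e, m(0, 0, e)), m(e, pair(q(pair(0, 0)), 0), e))  →  pair(pair(e, 0), m(e, pair(q(pair(0, 0)), 0), e))   [R1 at 1.2]
6. pair(pair(e, 0), m(e, pair(q(pair(0, 0)), 0), e))  →  pair(pair(e, 0), pair(q(pair(0, 0)), 0))   [R1 at 2]
7. pair(pair(e, 0), pair(q(pair(0, 0)), 0))  →  pair(pair(e, 0), pair(0, 0))   [R2 at 2.1]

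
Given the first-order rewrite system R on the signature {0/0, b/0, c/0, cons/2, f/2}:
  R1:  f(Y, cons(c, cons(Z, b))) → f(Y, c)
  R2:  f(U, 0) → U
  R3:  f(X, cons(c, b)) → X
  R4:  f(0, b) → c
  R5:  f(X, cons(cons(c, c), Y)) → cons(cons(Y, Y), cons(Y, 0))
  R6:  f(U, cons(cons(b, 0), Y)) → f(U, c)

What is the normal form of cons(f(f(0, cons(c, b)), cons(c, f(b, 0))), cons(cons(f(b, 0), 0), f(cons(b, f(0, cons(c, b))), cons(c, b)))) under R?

1. cons(f(f(0, cons(c, b)), cons(c, f(b, 0))), cons(cons(f(b, 0), 0), f(cons(b, f(0, cons(c, b))), cons(c, b))))  →  cons(f(0, cons(c, f(b, 0))), cons(cons(f(b, 0), 0), f(cons(b, f(0, cons(c, b))), cons(c, b))))   [R3 at 1.1]
2. cons(f(0, cons(c, f(b, 0))), cons(cons(f(b, 0), 0), f(cons(b, f(0, cons(c, b))), cons(c, b))))  →  cons(f(0, cons(c, b)), cons(cons(f(b, 0), 0), f(cons(b, f(0, cons(c, b))), cons(c, b))))   [R2 at 1.2.2]
3. cons(f(0, cons(c, b)), cons(cons(f(b, 0), 0), f(cons(b, f(0, cons(c, b))), cons(c, b))))  →  cons(0, cons(cons(f(b, 0), 0), f(cons(b, f(0, cons(c, b))), cons(c, b))))   [R3 at 1]
4. cons(0, cons(cons(f(b, 0), 0), f(cons(b, f(0, cons(c, b))), cons(c, b))))  →  cons(0, cons(cons(b, 0), f(cons(b, f(0, cons(c, b))), cons(c, b))))   [R2 at 2.1.1]
5. cons(0, cons(cons(b, 0), f(cons(b, f(0, cons(c, b))), cons(c, b))))  →  cons(0, cons(cons(b, 0), cons(b, f(0, cons(c, b)))))   [R3 at 2.2]
6. cons(0, cons(cons(b, 0), cons(b, f(0, cons(c, b)))))  →  cons(0, cons(cons(b, 0), cons(b, 0)))   [R3 at 2.2.2]

cons(0, cons(cons(b, 0), cons(b, 0)))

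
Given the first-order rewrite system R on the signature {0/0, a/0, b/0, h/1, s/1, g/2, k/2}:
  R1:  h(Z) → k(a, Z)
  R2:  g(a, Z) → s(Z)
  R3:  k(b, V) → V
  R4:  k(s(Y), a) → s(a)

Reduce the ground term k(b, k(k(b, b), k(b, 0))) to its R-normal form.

1. k(b, k(k(b, b), k(b, 0)))  →  k(k(b, b), k(b, 0))   [R3 at ε]
2. k(k(b, b), k(b, 0))  →  k(b, k(b, 0))   [R3 at 1]
3. k(b, k(b, 0))  →  k(b, 0)   [R3 at ε]
4. k(b, 0)  →  0   [R3 at ε]

0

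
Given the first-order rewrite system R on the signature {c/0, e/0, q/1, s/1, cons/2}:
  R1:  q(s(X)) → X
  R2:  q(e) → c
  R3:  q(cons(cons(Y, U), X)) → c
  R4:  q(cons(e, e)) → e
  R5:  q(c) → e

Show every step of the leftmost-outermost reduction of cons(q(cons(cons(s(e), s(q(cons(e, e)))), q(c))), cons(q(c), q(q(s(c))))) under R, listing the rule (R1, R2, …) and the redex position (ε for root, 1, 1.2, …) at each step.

1. cons(q(cons(cons(s(e), s(q(cons(e, e)))), q(c))), cons(q(c), q(q(s(c)))))  →  cons(c, cons(q(c), q(q(s(c)))))   [R3 at 1]
2. cons(c, cons(q(c), q(q(s(c)))))  →  cons(c, cons(e, q(q(s(c)))))   [R5 at 2.1]
3. cons(c, cons(e, q(q(s(c)))))  →  cons(c, cons(e, q(c)))   [R1 at 2.2.1]
4. cons(c, cons(e, q(c)))  →  cons(c, cons(e, e))   [R5 at 2.2]

cons(c, cons(e, e))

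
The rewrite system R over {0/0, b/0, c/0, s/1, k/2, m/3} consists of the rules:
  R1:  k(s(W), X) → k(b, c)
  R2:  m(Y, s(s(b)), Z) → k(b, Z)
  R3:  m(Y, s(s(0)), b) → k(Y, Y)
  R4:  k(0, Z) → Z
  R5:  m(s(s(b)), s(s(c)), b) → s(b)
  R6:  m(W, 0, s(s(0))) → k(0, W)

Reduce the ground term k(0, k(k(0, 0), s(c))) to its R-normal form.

s(c)

1. k(0, k(k(0, 0), s(c)))  →  k(k(0, 0), s(c))   [R4 at ε]
2. k(k(0, 0), s(c))  →  k(0, s(c))   [R4 at 1]
3. k(0, s(c))  →  s(c)   [R4 at ε]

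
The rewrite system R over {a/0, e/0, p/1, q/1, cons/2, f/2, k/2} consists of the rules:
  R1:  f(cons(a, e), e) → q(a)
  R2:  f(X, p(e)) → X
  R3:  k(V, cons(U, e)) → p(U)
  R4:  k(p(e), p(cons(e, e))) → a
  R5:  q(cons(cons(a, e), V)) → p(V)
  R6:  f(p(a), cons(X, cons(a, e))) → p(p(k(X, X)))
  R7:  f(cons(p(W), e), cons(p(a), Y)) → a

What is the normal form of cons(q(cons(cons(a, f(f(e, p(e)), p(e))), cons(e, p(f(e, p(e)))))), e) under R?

1. cons(q(cons(cons(a, f(f(e, p(e)), p(e))), cons(e, p(f(e, p(e)))))), e)  →  cons(q(cons(cons(a, f(e, p(e))), cons(e, p(f(e, p(e)))))), e)   [R2 at 1.1.1.2]
2. cons(q(cons(cons(a, f(e, p(e))), cons(e, p(f(e, p(e)))))), e)  →  cons(q(cons(cons(a, e), cons(e, p(f(e, p(e)))))), e)   [R2 at 1.1.1.2]
3. cons(q(cons(cons(a, e), cons(e, p(f(e, p(e)))))), e)  →  cons(p(cons(e, p(f(e, p(e))))), e)   [R5 at 1]
4. cons(p(cons(e, p(f(e, p(e))))), e)  →  cons(p(cons(e, p(e))), e)   [R2 at 1.1.2.1]

cons(p(cons(e, p(e))), e)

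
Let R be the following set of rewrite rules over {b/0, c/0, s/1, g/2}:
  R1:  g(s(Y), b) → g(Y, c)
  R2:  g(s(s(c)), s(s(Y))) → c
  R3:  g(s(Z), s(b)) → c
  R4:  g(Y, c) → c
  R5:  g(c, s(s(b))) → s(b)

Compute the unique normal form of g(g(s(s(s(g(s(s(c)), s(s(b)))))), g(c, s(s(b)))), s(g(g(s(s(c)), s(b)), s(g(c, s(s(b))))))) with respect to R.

s(b)

1. g(g(s(s(s(g(s(s(c)), s(s(b)))))), g(c, s(s(b)))), s(g(g(s(s(c)), s(b)), s(g(c, s(s(b)))))))  →  g(g(s(s(s(c))), g(c, s(s(b)))), s(g(g(s(s(c)), s(b)), s(g(c, s(s(b)))))))   [R2 at 1.1.1.1.1]
2. g(g(s(s(s(c))), g(c, s(s(b)))), s(g(g(s(s(c)), s(b)), s(g(c, s(s(b)))))))  →  g(g(s(s(s(c))), s(b)), s(g(g(s(s(c)), s(b)), s(g(c, s(s(b)))))))   [R5 at 1.2]
3. g(g(s(s(s(c))), s(b)), s(g(g(s(s(c)), s(b)), s(g(c, s(s(b)))))))  →  g(c, s(g(g(s(s(c)), s(b)), s(g(c, s(s(b)))))))   [R3 at 1]
4. g(c, s(g(g(s(s(c)), s(b)), s(g(c, s(s(b)))))))  →  g(c, s(g(c, s(g(c, s(s(b)))))))   [R3 at 2.1.1]
5. g(c, s(g(c, s(g(c, s(s(b)))))))  →  g(c, s(g(c, s(s(b)))))   [R5 at 2.1.2.1]
6. g(c, s(g(c, s(s(b)))))  →  g(c, s(s(b)))   [R5 at 2.1]
7. g(c, s(s(b)))  →  s(b)   [R5 at ε]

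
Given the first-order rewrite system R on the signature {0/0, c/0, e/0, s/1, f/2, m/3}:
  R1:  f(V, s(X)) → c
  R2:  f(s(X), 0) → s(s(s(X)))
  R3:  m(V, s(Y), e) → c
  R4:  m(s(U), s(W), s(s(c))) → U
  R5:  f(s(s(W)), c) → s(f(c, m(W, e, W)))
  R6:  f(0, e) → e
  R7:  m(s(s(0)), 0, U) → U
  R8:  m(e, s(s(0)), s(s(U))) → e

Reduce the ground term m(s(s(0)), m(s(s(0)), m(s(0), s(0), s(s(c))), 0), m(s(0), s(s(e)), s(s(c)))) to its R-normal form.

1. m(s(s(0)), m(s(s(0)), m(s(0), s(0), s(s(c))), 0), m(s(0), s(s(e)), s(s(c))))  →  m(s(s(0)), m(s(s(0)), 0, 0), m(s(0), s(s(e)), s(s(c))))   [R4 at 2.2]
2. m(s(s(0)), m(s(s(0)), 0, 0), m(s(0), s(s(e)), s(s(c))))  →  m(s(s(0)), 0, m(s(0), s(s(e)), s(s(c))))   [R7 at 2]
3. m(s(s(0)), 0, m(s(0), s(s(e)), s(s(c))))  →  m(s(0), s(s(e)), s(s(c)))   [R7 at ε]
4. m(s(0), s(s(e)), s(s(c)))  →  0   [R4 at ε]

0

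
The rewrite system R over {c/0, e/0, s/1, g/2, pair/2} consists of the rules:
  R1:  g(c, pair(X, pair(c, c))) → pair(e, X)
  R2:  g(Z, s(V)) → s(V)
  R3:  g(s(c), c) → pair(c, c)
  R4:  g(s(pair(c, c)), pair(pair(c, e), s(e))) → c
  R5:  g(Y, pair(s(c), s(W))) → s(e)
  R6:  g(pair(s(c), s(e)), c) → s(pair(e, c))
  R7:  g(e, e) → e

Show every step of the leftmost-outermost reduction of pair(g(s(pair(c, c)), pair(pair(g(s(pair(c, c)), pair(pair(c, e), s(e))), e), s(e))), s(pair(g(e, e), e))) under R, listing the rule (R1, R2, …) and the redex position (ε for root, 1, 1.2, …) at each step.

pair(c, s(pair(e, e)))

1. pair(g(s(pair(c, c)), pair(pair(g(s(pair(c, c)), pair(pair(c, e), s(e))), e), s(e))), s(pair(g(e, e), e)))  →  pair(g(s(pair(c, c)), pair(pair(c, e), s(e))), s(pair(g(e, e), e)))   [R4 at 1.2.1.1]
2. pair(g(s(pair(c, c)), pair(pair(c, e), s(e))), s(pair(g(e, e), e)))  →  pair(c, s(pair(g(e, e), e)))   [R4 at 1]
3. pair(c, s(pair(g(e, e), e)))  →  pair(c, s(pair(e, e)))   [R7 at 2.1.1]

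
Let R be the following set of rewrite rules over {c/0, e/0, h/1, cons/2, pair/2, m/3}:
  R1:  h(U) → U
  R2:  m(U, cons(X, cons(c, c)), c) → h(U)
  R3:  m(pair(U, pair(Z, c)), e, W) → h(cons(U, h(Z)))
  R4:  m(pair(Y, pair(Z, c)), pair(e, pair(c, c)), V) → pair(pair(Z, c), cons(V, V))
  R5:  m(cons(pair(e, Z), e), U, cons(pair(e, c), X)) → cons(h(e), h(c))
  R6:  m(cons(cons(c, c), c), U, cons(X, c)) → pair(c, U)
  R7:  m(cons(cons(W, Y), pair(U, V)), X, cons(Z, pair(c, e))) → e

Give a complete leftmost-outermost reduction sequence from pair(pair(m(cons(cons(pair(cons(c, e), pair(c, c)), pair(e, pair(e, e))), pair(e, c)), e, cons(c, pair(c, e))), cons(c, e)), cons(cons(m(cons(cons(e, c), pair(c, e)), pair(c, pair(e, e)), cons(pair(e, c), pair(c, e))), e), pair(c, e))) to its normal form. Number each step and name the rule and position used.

1. pair(pair(m(cons(cons(pair(cons(c, e), pair(c, c)), pair(e, pair(e, e))), pair(e, c)), e, cons(c, pair(c, e))), cons(c, e)), cons(cons(m(cons(cons(e, c), pair(c, e)), pair(c, pair(e, e)), cons(pair(e, c), pair(c, e))), e), pair(c, e)))  →  pair(pair(e, cons(c, e)), cons(cons(m(cons(cons(e, c), pair(c, e)), pair(c, pair(e, e)), cons(pair(e, c), pair(c, e))), e), pair(c, e)))   [R7 at 1.1]
2. pair(pair(e, cons(c, e)), cons(cons(m(cons(cons(e, c), pair(c, e)), pair(c, pair(e, e)), cons(pair(e, c), pair(c, e))), e), pair(c, e)))  →  pair(pair(e, cons(c, e)), cons(cons(e, e), pair(c, e)))   [R7 at 2.1.1]

pair(pair(e, cons(c, e)), cons(cons(e, e), pair(c, e)))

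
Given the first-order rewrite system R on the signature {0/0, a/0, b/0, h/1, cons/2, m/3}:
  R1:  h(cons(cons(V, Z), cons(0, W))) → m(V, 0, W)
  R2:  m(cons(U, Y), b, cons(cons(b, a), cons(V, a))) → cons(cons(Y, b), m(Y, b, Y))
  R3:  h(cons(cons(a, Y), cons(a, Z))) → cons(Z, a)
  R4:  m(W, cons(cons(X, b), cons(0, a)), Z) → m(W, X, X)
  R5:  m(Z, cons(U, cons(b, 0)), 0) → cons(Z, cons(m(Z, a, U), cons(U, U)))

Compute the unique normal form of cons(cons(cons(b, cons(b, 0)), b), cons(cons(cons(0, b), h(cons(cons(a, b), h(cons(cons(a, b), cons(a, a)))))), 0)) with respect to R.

1. cons(cons(cons(b, cons(b, 0)), b), cons(cons(cons(0, b), h(cons(cons(a, b), h(cons(cons(a, b), cons(a, a)))))), 0))  →  cons(cons(cons(b, cons(b, 0)), b), cons(cons(cons(0, b), h(cons(cons(a, b), cons(a, a)))), 0))   [R3 at 2.1.2.1.2]
2. cons(cons(cons(b, cons(b, 0)), b), cons(cons(cons(0, b), h(cons(cons(a, b), cons(a, a)))), 0))  →  cons(cons(cons(b, cons(b, 0)), b), cons(cons(cons(0, b), cons(a, a)), 0))   [R3 at 2.1.2]

cons(cons(cons(b, cons(b, 0)), b), cons(cons(cons(0, b), cons(a, a)), 0))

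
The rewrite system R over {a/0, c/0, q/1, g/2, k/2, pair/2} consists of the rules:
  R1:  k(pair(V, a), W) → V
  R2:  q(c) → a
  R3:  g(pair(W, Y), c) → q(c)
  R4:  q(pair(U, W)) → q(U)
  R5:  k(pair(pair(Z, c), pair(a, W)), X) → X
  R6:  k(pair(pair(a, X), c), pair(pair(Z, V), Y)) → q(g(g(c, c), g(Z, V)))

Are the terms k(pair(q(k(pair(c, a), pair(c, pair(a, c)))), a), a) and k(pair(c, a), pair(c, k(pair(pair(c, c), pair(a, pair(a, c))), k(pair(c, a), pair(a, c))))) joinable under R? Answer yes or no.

Reduce t₁ = k(pair(q(k(pair(c, a), pair(c, pair(a, c)))), a), a):
1. k(pair(q(k(pair(c, a), pair(c, pair(a, c)))), a), a)  →  q(k(pair(c, a), pair(c, pair(a, c))))   [R1 at ε]
2. q(k(pair(c, a), pair(c, pair(a, c))))  →  q(c)   [R1 at 1]
3. q(c)  →  a   [R2 at ε]

Reduce t₂ = k(pair(c, a), pair(c, k(pair(pair(c, c), pair(a, pair(a, c))), k(pair(c, a), pair(a, c))))):
1. k(pair(c, a), pair(c, k(pair(pair(c, c), pair(a, pair(a, c))), k(pair(c, a), pair(a, c)))))  →  c   [R1 at ε]

no — NF(t₁) = a, NF(t₂) = c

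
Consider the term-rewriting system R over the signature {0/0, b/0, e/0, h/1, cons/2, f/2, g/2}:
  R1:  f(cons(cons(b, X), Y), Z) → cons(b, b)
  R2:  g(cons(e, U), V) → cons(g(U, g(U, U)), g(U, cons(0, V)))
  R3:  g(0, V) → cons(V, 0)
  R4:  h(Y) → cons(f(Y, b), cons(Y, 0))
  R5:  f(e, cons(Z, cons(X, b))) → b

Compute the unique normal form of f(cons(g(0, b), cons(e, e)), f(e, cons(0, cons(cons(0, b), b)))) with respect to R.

cons(b, b)

1. f(cons(g(0, b), cons(e, e)), f(e, cons(0, cons(cons(0, b), b))))  →  f(cons(cons(b, 0), cons(e, e)), f(e, cons(0, cons(cons(0, b), b))))   [R3 at 1.1]
2. f(cons(cons(b, 0), cons(e, e)), f(e, cons(0, cons(cons(0, b), b))))  →  cons(b, b)   [R1 at ε]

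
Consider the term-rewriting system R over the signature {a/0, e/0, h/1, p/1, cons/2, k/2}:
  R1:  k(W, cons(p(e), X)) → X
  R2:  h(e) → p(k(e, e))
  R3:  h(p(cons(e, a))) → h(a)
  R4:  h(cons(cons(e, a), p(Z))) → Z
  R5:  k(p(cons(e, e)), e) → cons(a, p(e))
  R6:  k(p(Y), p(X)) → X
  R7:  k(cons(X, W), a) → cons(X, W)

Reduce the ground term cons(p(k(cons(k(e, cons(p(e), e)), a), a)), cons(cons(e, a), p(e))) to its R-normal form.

cons(p(cons(e, a)), cons(cons(e, a), p(e)))

1. cons(p(k(cons(k(e, cons(p(e), e)), a), a)), cons(cons(e, a), p(e)))  →  cons(p(cons(k(e, cons(p(e), e)), a)), cons(cons(e, a), p(e)))   [R7 at 1.1]
2. cons(p(cons(k(e, cons(p(e), e)), a)), cons(cons(e, a), p(e)))  →  cons(p(cons(e, a)), cons(cons(e, a), p(e)))   [R1 at 1.1.1]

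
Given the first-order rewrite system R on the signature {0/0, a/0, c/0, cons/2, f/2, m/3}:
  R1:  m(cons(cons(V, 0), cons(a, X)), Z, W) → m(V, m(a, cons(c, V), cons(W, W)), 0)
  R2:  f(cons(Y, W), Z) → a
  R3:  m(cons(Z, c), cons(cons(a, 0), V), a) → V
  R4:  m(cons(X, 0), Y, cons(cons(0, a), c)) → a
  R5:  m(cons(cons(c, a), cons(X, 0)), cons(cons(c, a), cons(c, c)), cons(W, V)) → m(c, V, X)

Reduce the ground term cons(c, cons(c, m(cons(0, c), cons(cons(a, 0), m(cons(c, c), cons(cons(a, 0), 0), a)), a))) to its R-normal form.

cons(c, cons(c, 0))

1. cons(c, cons(c, m(cons(0, c), cons(cons(a, 0), m(cons(c, c), cons(cons(a, 0), 0), a)), a)))  →  cons(c, cons(c, m(cons(c, c), cons(cons(a, 0), 0), a)))   [R3 at 2.2]
2. cons(c, cons(c, m(cons(c, c), cons(cons(a, 0), 0), a)))  →  cons(c, cons(c, 0))   [R3 at 2.2]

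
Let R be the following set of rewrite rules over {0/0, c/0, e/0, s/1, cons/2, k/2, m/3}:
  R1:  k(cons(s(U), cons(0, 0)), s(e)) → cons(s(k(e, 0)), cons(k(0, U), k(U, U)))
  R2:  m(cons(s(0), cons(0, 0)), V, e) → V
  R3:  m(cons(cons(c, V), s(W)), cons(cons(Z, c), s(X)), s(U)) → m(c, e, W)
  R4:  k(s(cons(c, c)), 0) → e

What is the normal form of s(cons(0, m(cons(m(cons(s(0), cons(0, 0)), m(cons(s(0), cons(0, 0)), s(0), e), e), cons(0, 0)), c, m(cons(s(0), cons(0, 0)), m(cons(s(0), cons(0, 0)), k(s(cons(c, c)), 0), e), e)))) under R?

1. s(cons(0, m(cons(m(cons(s(0), cons(0, 0)), m(cons(s(0), cons(0, 0)), s(0), e), e), cons(0, 0)), c, m(cons(s(0), cons(0, 0)), m(cons(s(0), cons(0, 0)), k(s(cons(c, c)), 0), e), e))))  →  s(cons(0, m(cons(m(cons(s(0), cons(0, 0)), s(0), e), cons(0, 0)), c, m(cons(s(0), cons(0, 0)), m(cons(s(0), cons(0, 0)), k(s(cons(c, c)), 0), e), e))))   [R2 at 1.2.1.1]
2. s(cons(0, m(cons(m(cons(s(0), cons(0, 0)), s(0), e), cons(0, 0)), c, m(cons(s(0), cons(0, 0)), m(cons(s(0), cons(0, 0)), k(s(cons(c, c)), 0), e), e))))  →  s(cons(0, m(cons(s(0), cons(0, 0)), c, m(cons(s(0), cons(0, 0)), m(cons(s(0), cons(0, 0)), k(s(cons(c, c)), 0), e), e))))   [R2 at 1.2.1.1]
3. s(cons(0, m(cons(s(0), cons(0, 0)), c, m(cons(s(0), cons(0, 0)), m(cons(s(0), cons(0, 0)), k(s(cons(c, c)), 0), e), e))))  →  s(cons(0, m(cons(s(0), cons(0, 0)), c, m(cons(s(0), cons(0, 0)), k(s(cons(c, c)), 0), e))))   [R2 at 1.2.3]
4. s(cons(0, m(cons(s(0), cons(0, 0)), c, m(cons(s(0), cons(0, 0)), k(s(cons(c, c)), 0), e))))  →  s(cons(0, m(cons(s(0), cons(0, 0)), c, k(s(cons(c, c)), 0))))   [R2 at 1.2.3]
5. s(cons(0, m(cons(s(0), cons(0, 0)), c, k(s(cons(c, c)), 0))))  →  s(cons(0, m(cons(s(0), cons(0, 0)), c, e)))   [R4 at 1.2.3]
6. s(cons(0, m(cons(s(0), cons(0, 0)), c, e)))  →  s(cons(0, c))   [R2 at 1.2]

s(cons(0, c))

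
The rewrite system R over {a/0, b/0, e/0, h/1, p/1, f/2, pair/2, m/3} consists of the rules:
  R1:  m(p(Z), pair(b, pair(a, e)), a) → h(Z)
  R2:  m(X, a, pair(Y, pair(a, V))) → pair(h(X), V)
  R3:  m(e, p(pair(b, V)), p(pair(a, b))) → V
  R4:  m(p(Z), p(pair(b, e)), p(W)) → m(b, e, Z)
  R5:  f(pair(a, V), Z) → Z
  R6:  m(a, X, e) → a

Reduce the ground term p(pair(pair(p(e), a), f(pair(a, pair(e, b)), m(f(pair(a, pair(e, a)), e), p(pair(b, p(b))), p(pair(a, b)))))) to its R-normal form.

1. p(pair(pair(p(e), a), f(pair(a, pair(e, b)), m(f(pair(a, pair(e, a)), e), p(pair(b, p(b))), p(pair(a, b))))))  →  p(pair(pair(p(e), a), m(f(pair(a, pair(e, a)), e), p(pair(b, p(b))), p(pair(a, b)))))   [R5 at 1.2]
2. p(pair(pair(p(e), a), m(f(pair(a, pair(e, a)), e), p(pair(b, p(b))), p(pair(a, b)))))  →  p(pair(pair(p(e), a), m(e, p(pair(b, p(b))), p(pair(a, b)))))   [R5 at 1.2.1]
3. p(pair(pair(p(e), a), m(e, p(pair(b, p(b))), p(pair(a, b)))))  →  p(pair(pair(p(e), a), p(b)))   [R3 at 1.2]

p(pair(pair(p(e), a), p(b)))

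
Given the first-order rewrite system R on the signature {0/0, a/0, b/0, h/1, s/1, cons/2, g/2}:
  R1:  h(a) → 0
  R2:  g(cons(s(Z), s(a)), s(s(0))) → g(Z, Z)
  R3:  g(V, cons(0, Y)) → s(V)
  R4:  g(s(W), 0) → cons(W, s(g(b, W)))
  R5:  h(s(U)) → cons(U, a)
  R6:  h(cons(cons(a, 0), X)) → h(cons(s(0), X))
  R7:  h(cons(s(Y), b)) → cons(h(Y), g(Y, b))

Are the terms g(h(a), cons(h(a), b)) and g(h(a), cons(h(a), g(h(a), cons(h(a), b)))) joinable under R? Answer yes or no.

Reduce t₁ = g(h(a), cons(h(a), b)):
1. g(h(a), cons(h(a), b))  →  g(0, cons(h(a), b))   [R1 at 1]
2. g(0, cons(h(a), b))  →  g(0, cons(0, b))   [R1 at 2.1]
3. g(0, cons(0, b))  →  s(0)   [R3 at ε]

Reduce t₂ = g(h(a), cons(h(a), g(h(a), cons(h(a), b)))):
1. g(h(a), cons(h(a), g(h(a), cons(h(a), b))))  →  g(0, cons(h(a), g(h(a), cons(h(a), b))))   [R1 at 1]
2. g(0, cons(h(a), g(h(a), cons(h(a), b))))  →  g(0, cons(0, g(h(a), cons(h(a), b))))   [R1 at 2.1]
3. g(0, cons(0, g(h(a), cons(h(a), b))))  →  s(0)   [R3 at ε]

yes — NF(t₁) = s(0), NF(t₂) = s(0)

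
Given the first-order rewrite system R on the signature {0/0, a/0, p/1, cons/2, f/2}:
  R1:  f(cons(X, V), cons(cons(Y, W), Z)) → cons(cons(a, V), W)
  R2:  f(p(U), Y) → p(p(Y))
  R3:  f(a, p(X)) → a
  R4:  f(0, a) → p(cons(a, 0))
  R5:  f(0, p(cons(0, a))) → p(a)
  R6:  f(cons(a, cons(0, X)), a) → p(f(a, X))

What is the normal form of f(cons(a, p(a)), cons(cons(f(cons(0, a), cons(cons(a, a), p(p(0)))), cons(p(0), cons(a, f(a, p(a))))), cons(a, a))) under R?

1. f(cons(a, p(a)), cons(cons(f(cons(0, a), cons(cons(a, a), p(p(0)))), cons(p(0), cons(a, f(a, p(a))))), cons(a, a)))  →  cons(cons(a, p(a)), cons(p(0), cons(a, f(a, p(a)))))   [R1 at ε]
2. cons(cons(a, p(a)), cons(p(0), cons(a, f(a, p(a)))))  →  cons(cons(a, p(a)), cons(p(0), cons(a, a)))   [R3 at 2.2.2]

cons(cons(a, p(a)), cons(p(0), cons(a, a)))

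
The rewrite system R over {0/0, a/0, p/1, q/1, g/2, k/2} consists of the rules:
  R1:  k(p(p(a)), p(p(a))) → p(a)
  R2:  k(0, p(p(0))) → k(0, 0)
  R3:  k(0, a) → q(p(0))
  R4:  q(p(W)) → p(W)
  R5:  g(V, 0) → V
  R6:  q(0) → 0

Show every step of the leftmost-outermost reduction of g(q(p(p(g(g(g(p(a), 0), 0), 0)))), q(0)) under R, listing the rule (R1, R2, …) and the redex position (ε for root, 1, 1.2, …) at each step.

1. g(q(p(p(g(g(g(p(a), 0), 0), 0)))), q(0))  →  g(p(p(g(g(g(p(a), 0), 0), 0))), q(0))   [R4 at 1]
2. g(p(p(g(g(g(p(a), 0), 0), 0))), q(0))  →  g(p(p(g(g(p(a), 0), 0))), q(0))   [R5 at 1.1.1]
3. g(p(p(g(g(p(a), 0), 0))), q(0))  →  g(p(p(g(p(a), 0))), q(0))   [R5 at 1.1.1]
4. g(p(p(g(p(a), 0))), q(0))  →  g(p(p(p(a))), q(0))   [R5 at 1.1.1]
5. g(p(p(p(a))), q(0))  →  g(p(p(p(a))), 0)   [R6 at 2]
6. g(p(p(p(a))), 0)  →  p(p(p(a)))   [R5 at ε]

p(p(p(a)))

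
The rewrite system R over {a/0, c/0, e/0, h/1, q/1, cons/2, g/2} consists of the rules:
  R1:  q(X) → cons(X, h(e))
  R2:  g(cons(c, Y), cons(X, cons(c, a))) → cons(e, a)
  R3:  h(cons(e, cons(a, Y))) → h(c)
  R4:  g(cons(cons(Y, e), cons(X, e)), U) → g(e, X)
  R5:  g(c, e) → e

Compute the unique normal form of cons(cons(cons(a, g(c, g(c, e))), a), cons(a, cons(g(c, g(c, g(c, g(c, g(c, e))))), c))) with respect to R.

cons(cons(cons(a, e), a), cons(a, cons(e, c)))

1. cons(cons(cons(a, g(c, g(c, e))), a), cons(a, cons(g(c, g(c, g(c, g(c, g(c, e))))), c)))  →  cons(cons(cons(a, g(c, e)), a), cons(a, cons(g(c, g(c, g(c, g(c, g(c, e))))), c)))   [R5 at 1.1.2.2]
2. cons(cons(cons(a, g(c, e)), a), cons(a, cons(g(c, g(c, g(c, g(c, g(c, e))))), c)))  →  cons(cons(cons(a, e), a), cons(a, cons(g(c, g(c, g(c, g(c, g(c, e))))), c)))   [R5 at 1.1.2]
3. cons(cons(cons(a, e), a), cons(a, cons(g(c, g(c, g(c, g(c, g(c, e))))), c)))  →  cons(cons(cons(a, e), a), cons(a, cons(g(c, g(c, g(c, g(c, e)))), c)))   [R5 at 2.2.1.2.2.2.2]
4. cons(cons(cons(a, e), a), cons(a, cons(g(c, g(c, g(c, g(c, e)))), c)))  →  cons(cons(cons(a, e), a), cons(a, cons(g(c, g(c, g(c, e))), c)))   [R5 at 2.2.1.2.2.2]
5. cons(cons(cons(a, e), a), cons(a, cons(g(c, g(c, g(c, e))), c)))  →  cons(cons(cons(a, e), a), cons(a, cons(g(c, g(c, e)), c)))   [R5 at 2.2.1.2.2]
6. cons(cons(cons(a, e), a), cons(a, cons(g(c, g(c, e)), c)))  →  cons(cons(cons(a, e), a), cons(a, cons(g(c, e), c)))   [R5 at 2.2.1.2]
7. cons(cons(cons(a, e), a), cons(a, cons(g(c, e), c)))  →  cons(cons(cons(a, e), a), cons(a, cons(e, c)))   [R5 at 2.2.1]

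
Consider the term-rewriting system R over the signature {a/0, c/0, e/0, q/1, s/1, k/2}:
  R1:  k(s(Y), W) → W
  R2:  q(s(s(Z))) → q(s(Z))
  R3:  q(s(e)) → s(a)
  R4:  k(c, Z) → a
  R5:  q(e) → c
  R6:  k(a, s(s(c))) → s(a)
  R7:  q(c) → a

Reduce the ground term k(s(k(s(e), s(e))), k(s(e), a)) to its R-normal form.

a

1. k(s(k(s(e), s(e))), k(s(e), a))  →  k(s(e), a)   [R1 at ε]
2. k(s(e), a)  →  a   [R1 at ε]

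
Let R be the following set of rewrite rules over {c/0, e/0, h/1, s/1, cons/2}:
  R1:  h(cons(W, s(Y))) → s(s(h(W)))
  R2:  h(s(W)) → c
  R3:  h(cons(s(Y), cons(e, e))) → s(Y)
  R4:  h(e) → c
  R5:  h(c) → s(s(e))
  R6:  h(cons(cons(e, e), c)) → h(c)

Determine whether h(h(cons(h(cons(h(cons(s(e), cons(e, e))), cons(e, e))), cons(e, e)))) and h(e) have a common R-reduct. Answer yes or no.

yes — NF(t₁) = c, NF(t₂) = c

Reduce t₁ = h(h(cons(h(cons(h(cons(s(e), cons(e, e))), cons(e, e))), cons(e, e)))):
1. h(h(cons(h(cons(h(cons(s(e), cons(e, e))), cons(e, e))), cons(e, e))))  →  h(h(cons(h(cons(s(e), cons(e, e))), cons(e, e))))   [R3 at 1.1.1.1.1]
2. h(h(cons(h(cons(s(e), cons(e, e))), cons(e, e))))  →  h(h(cons(s(e), cons(e, e))))   [R3 at 1.1.1]
3. h(h(cons(s(e), cons(e, e))))  →  h(s(e))   [R3 at 1]
4. h(s(e))  →  c   [R2 at ε]

Reduce t₂ = h(e):
1. h(e)  →  c   [R4 at ε]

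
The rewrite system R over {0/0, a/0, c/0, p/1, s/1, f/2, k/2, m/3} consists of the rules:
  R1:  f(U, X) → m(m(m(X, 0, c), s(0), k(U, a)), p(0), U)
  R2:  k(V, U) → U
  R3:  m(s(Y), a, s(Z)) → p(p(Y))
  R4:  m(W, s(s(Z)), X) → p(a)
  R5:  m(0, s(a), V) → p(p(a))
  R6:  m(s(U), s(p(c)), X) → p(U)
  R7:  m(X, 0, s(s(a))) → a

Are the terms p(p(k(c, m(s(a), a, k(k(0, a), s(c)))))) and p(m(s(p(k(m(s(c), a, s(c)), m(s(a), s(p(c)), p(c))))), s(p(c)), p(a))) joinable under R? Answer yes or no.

Reduce t₁ = p(p(k(c, m(s(a), a, k(k(0, a), s(c)))))):
1. p(p(k(c, m(s(a), a, k(k(0, a), s(c))))))  →  p(p(m(s(a), a, k(k(0, a), s(c)))))   [R2 at 1.1]
2. p(p(m(s(a), a, k(k(0, a), s(c)))))  →  p(p(m(s(a), a, s(c))))   [R2 at 1.1.3]
3. p(p(m(s(a), a, s(c))))  →  p(p(p(p(a))))   [R3 at 1.1]

Reduce t₂ = p(m(s(p(k(m(s(c), a, s(c)), m(s(a), s(p(c)), p(c))))), s(p(c)), p(a))):
1. p(m(s(p(k(m(s(c), a, s(c)), m(s(a), s(p(c)), p(c))))), s(p(c)), p(a)))  →  p(p(p(k(m(s(c), a, s(c)), m(s(a), s(p(c)), p(c))))))   [R6 at 1]
2. p(p(p(k(m(s(c), a, s(c)), m(s(a), s(p(c)), p(c))))))  →  p(p(p(m(s(a), s(p(c)), p(c)))))   [R2 at 1.1.1]
3. p(p(p(m(s(a), s(p(c)), p(c)))))  →  p(p(p(p(a))))   [R6 at 1.1.1]

yes — NF(t₁) = p(p(p(p(a)))), NF(t₂) = p(p(p(p(a))))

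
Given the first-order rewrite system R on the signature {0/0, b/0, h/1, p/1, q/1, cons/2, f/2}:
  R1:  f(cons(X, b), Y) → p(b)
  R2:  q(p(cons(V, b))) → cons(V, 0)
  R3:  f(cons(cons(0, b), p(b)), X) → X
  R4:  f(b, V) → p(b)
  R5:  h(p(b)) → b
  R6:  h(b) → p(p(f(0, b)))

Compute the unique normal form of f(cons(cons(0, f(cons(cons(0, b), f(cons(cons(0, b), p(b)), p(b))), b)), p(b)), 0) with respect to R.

0

1. f(cons(cons(0, f(cons(cons(0, b), f(cons(cons(0, b), p(b)), p(b))), b)), p(b)), 0)  →  f(cons(cons(0, f(cons(cons(0, b), p(b)), b)), p(b)), 0)   [R3 at 1.1.2.1.2]
2. f(cons(cons(0, f(cons(cons(0, b), p(b)), b)), p(b)), 0)  →  f(cons(cons(0, b), p(b)), 0)   [R3 at 1.1.2]
3. f(cons(cons(0, b), p(b)), 0)  →  0   [R3 at ε]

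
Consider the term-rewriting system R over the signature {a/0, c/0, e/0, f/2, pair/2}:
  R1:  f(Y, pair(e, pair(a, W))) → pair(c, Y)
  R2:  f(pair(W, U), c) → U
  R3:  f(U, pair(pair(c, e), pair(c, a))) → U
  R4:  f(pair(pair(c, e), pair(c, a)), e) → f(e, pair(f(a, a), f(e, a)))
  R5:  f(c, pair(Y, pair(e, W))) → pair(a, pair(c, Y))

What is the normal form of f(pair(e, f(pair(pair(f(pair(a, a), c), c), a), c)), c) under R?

a

1. f(pair(e, f(pair(pair(f(pair(a, a), c), c), a), c)), c)  →  f(pair(pair(f(pair(a, a), c), c), a), c)   [R2 at ε]
2. f(pair(pair(f(pair(a, a), c), c), a), c)  →  a   [R2 at ε]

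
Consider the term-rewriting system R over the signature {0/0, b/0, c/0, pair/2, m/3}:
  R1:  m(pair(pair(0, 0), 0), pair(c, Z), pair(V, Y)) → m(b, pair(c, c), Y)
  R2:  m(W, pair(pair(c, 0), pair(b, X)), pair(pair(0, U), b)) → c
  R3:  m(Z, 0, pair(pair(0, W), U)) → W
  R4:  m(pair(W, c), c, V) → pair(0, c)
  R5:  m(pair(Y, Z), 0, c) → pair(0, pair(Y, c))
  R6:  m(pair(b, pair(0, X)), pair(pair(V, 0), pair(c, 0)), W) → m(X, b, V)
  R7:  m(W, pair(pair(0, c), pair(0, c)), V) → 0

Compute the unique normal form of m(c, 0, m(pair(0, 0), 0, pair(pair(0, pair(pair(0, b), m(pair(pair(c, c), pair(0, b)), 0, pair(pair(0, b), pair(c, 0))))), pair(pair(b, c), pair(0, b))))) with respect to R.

b

1. m(c, 0, m(pair(0, 0), 0, pair(pair(0, pair(pair(0, b), m(pair(pair(c, c), pair(0, b)), 0, pair(pair(0, b), pair(c, 0))))), pair(pair(b, c), pair(0, b)))))  →  m(c, 0, pair(pair(0, b), m(pair(pair(c, c), pair(0, b)), 0, pair(pair(0, b), pair(c, 0)))))   [R3 at 3]
2. m(c, 0, pair(pair(0, b), m(pair(pair(c, c), pair(0, b)), 0, pair(pair(0, b), pair(c, 0)))))  →  b   [R3 at ε]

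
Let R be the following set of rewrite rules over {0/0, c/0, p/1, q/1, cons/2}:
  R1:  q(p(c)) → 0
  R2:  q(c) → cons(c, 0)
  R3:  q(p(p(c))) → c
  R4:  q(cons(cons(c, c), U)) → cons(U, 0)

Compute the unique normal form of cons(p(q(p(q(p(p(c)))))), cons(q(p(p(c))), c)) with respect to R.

cons(p(0), cons(c, c))

1. cons(p(q(p(q(p(p(c)))))), cons(q(p(p(c))), c))  →  cons(p(q(p(c))), cons(q(p(p(c))), c))   [R3 at 1.1.1.1]
2. cons(p(q(p(c))), cons(q(p(p(c))), c))  →  cons(p(0), cons(q(p(p(c))), c))   [R1 at 1.1]
3. cons(p(0), cons(q(p(p(c))), c))  →  cons(p(0), cons(c, c))   [R3 at 2.1]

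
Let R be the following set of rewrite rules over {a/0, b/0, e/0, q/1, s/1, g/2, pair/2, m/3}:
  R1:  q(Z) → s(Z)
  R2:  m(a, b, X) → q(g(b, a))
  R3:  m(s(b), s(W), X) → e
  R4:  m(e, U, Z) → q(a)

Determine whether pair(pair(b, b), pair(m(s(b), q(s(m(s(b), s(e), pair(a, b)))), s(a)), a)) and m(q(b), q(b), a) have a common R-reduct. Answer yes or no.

no — NF(t₁) = pair(pair(b, b), pair(e, a)), NF(t₂) = e

Reduce t₁ = pair(pair(b, b), pair(m(s(b), q(s(m(s(b), s(e), pair(a, b)))), s(a)), a)):
1. pair(pair(b, b), pair(m(s(b), q(s(m(s(b), s(e), pair(a, b)))), s(a)), a))  →  pair(pair(b, b), pair(m(s(b), s(s(m(s(b), s(e), pair(a, b)))), s(a)), a))   [R1 at 2.1.2]
2. pair(pair(b, b), pair(m(s(b), s(s(m(s(b), s(e), pair(a, b)))), s(a)), a))  →  pair(pair(b, b), pair(e, a))   [R3 at 2.1]

Reduce t₂ = m(q(b), q(b), a):
1. m(q(b), q(b), a)  →  m(s(b), q(b), a)   [R1 at 1]
2. m(s(b), q(b), a)  →  m(s(b), s(b), a)   [R1 at 2]
3. m(s(b), s(b), a)  →  e   [R3 at ε]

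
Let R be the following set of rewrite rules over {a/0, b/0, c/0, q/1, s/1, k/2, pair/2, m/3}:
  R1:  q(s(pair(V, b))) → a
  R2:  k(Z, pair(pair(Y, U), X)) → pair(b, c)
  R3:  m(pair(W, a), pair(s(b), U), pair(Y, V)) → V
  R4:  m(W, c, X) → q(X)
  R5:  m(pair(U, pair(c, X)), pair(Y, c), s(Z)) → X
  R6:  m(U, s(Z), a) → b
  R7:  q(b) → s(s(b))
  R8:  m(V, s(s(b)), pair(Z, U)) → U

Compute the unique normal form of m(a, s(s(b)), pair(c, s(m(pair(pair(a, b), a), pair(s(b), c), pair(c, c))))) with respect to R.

s(c)

1. m(a, s(s(b)), pair(c, s(m(pair(pair(a, b), a), pair(s(b), c), pair(c, c)))))  →  s(m(pair(pair(a, b), a), pair(s(b), c), pair(c, c)))   [R8 at ε]
2. s(m(pair(pair(a, b), a), pair(s(b), c), pair(c, c)))  →  s(c)   [R3 at 1]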